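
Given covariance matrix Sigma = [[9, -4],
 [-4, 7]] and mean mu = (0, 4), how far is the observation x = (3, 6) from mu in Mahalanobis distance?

Step 1 — centre the observation: (x - mu) = (3, 2).

Step 2 — invert Sigma. det(Sigma) = 9·7 - (-4)² = 47.
  Sigma^{-1} = (1/det) · [[d, -b], [-b, a]] = [[0.1489, 0.0851],
 [0.0851, 0.1915]].

Step 3 — form the quadratic (x - mu)^T · Sigma^{-1} · (x - mu):
  Sigma^{-1} · (x - mu) = (0.617, 0.6383).
  (x - mu)^T · [Sigma^{-1} · (x - mu)] = (3)·(0.617) + (2)·(0.6383) = 3.1277.

Step 4 — take square root: d = √(3.1277) ≈ 1.7685.

d(x, mu) = √(3.1277) ≈ 1.7685


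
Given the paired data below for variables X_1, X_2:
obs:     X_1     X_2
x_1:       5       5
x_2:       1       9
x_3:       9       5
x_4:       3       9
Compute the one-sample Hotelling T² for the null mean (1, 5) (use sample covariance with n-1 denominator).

Step 1 — sample mean vector:
  mean(X_1) = (5 + 1 + 9 + 3) / 4 = 18/4 = 4.5
  mean(X_2) = (5 + 9 + 5 + 9) / 4 = 28/4 = 7
  x̄ = (4.5, 7),  deviation x̄ - mu_0 = (4.5, 7) - (1, 5) = (3.5, 2).

Step 2 — sample covariance matrix, S[i,j] = (1/(n-1)) · Σ_k (x_{k,i} - mean_i) · (x_{k,j} - mean_j), divisor n-1 = 3:
  S[X_1,X_1] = ((0.5)·(0.5) + (-3.5)·(-3.5) + (4.5)·(4.5) + (-1.5)·(-1.5)) / 3 = 35/3 = 11.6667
  S[X_1,X_2] = ((0.5)·(-2) + (-3.5)·(2) + (4.5)·(-2) + (-1.5)·(2)) / 3 = -20/3 = -6.6667
  S[X_2,X_2] = ((-2)·(-2) + (2)·(2) + (-2)·(-2) + (2)·(2)) / 3 = 16/3 = 5.3333
  S = [[11.6667, -6.6667],
 [-6.6667, 5.3333]].

Step 3 — invert S. det(S) = 11.6667·5.3333 - (-6.6667)² = 17.7778.
  S^{-1} = (1/det) · [[d, -b], [-b, a]] = [[0.3, 0.375],
 [0.375, 0.6562]].

Step 4 — quadratic form (x̄ - mu_0)^T · S^{-1} · (x̄ - mu_0):
  S^{-1} · (x̄ - mu_0) = (1.8, 2.625),
  (x̄ - mu_0)^T · [...] = (3.5)·(1.8) + (2)·(2.625) = 11.55.

Step 5 — scale by n: T² = 4 · 11.55 = 46.2.

T² ≈ 46.2


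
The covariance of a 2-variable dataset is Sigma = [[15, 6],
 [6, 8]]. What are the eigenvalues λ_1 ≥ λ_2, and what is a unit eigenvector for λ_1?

Step 1 — characteristic polynomial of 2×2 Sigma:
  det(Sigma - λI) = λ² - trace · λ + det = 0.
  trace = 15 + 8 = 23, det = 15·8 - (6)² = 84.
Step 2 — discriminant:
  Δ = trace² - 4·det = 529 - 336 = 193.
Step 3 — eigenvalues:
  λ = (trace ± √Δ)/2 = (23 ± 13.8924)/2,
  λ_1 = 18.4462,  λ_2 = 4.5538.

Step 4 — unit eigenvector for λ_1: solve (Sigma - λ_1 I)v = 0. First row:
  (15 - 18.4462)·v_x + (6)·v_y = 0, i.e. (-3.4462)·v_x + (6)·v_y = 0,
  so v ∝ (b, λ_1 - a) = (6, 3.4462) = u.
  ||u|| = √((6)² + (3.4462)²) = √(47.8764) ≈ 6.9193,
  v_1 = u/||u|| ≈ (0.8671, 0.4981) (||v_1|| = 1).

λ_1 = 18.4462,  λ_2 = 4.5538;  v_1 ≈ (0.8671, 0.4981)


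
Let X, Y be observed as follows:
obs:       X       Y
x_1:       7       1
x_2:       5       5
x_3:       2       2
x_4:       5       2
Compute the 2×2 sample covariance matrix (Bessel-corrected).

Step 1 — column means:
  mean(X) = (7 + 5 + 2 + 5) / 4 = 19/4 = 4.75
  mean(Y) = (1 + 5 + 2 + 2) / 4 = 10/4 = 2.5

Step 2 — sample covariance S[i,j] = (1/(n-1)) · Σ_k (x_{k,i} - mean_i) · (x_{k,j} - mean_j), with n-1 = 3.
  S[X,X] = ((2.25)·(2.25) + (0.25)·(0.25) + (-2.75)·(-2.75) + (0.25)·(0.25)) / 3 = 12.75/3 = 4.25
  S[X,Y] = ((2.25)·(-1.5) + (0.25)·(2.5) + (-2.75)·(-0.5) + (0.25)·(-0.5)) / 3 = -1.5/3 = -0.5
  S[Y,Y] = ((-1.5)·(-1.5) + (2.5)·(2.5) + (-0.5)·(-0.5) + (-0.5)·(-0.5)) / 3 = 9/3 = 3

S is symmetric (S[j,i] = S[i,j]). Assembling:

S = [[4.25, -0.5],
 [-0.5, 3]]


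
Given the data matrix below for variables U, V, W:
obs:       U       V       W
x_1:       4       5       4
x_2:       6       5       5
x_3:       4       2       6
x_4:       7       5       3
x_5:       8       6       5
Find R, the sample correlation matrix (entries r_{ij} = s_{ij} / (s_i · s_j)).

Step 1 — column means:
  mean(U) = (4 + 6 + 4 + 7 + 8) / 5 = 29/5 = 5.8
  mean(V) = (5 + 5 + 2 + 5 + 6) / 5 = 23/5 = 4.6
  mean(W) = (4 + 5 + 6 + 3 + 5) / 5 = 23/5 = 4.6

Step 2 — sample variances and covariances s[i,j] = (1/(n-1)) · Σ_k (x_{k,i} - mean_i) · (x_{k,j} - mean_j), with n-1 = 4:
  s[U,U] = ((-1.8)·(-1.8) + (0.2)·(0.2) + (-1.8)·(-1.8) + (1.2)·(1.2) + (2.2)·(2.2)) / 4 = 12.8/4 = 3.2
  s[U,V] = ((-1.8)·(0.4) + (0.2)·(0.4) + (-1.8)·(-2.6) + (1.2)·(0.4) + (2.2)·(1.4)) / 4 = 7.6/4 = 1.9
  s[U,W] = ((-1.8)·(-0.6) + (0.2)·(0.4) + (-1.8)·(1.4) + (1.2)·(-1.6) + (2.2)·(0.4)) / 4 = -2.4/4 = -0.6
  s[V,V] = ((0.4)·(0.4) + (0.4)·(0.4) + (-2.6)·(-2.6) + (0.4)·(0.4) + (1.4)·(1.4)) / 4 = 9.2/4 = 2.3
  s[V,W] = ((0.4)·(-0.6) + (0.4)·(0.4) + (-2.6)·(1.4) + (0.4)·(-1.6) + (1.4)·(0.4)) / 4 = -3.8/4 = -0.95
  s[W,W] = ((-0.6)·(-0.6) + (0.4)·(0.4) + (1.4)·(1.4) + (-1.6)·(-1.6) + (0.4)·(0.4)) / 4 = 5.2/4 = 1.3
  Sample standard deviations s_i = √(s[i,i]):
  s(U) = √(3.2) = 1.7889
  s(V) = √(2.3) = 1.5166
  s(W) = √(1.3) = 1.1402

Step 3 — r_{ij} = s_{ij} / (s_i · s_j):
  r[U,U] = 1 (diagonal).
  r[U,V] = 1.9 / (1.7889 · 1.5166) = 1.9 / 2.7129 = 0.7003
  r[U,W] = -0.6 / (1.7889 · 1.1402) = -0.6 / 2.0396 = -0.2942
  r[V,V] = 1 (diagonal).
  r[V,W] = -0.95 / (1.5166 · 1.1402) = -0.95 / 1.7292 = -0.5494
  r[W,W] = 1 (diagonal).

R is symmetric with unit diagonal. Assembling:

R = [[1, 0.7003, -0.2942],
 [0.7003, 1, -0.5494],
 [-0.2942, -0.5494, 1]]


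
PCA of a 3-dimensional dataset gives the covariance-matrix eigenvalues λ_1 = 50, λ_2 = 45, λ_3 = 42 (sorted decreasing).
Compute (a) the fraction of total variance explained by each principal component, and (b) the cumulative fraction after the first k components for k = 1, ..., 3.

Step 1 — total variance = trace(Sigma) = Σ λ_i = 50 + 45 + 42 = 137.

Step 2 — fraction explained by component i = λ_i / Σ λ:
  PC1: 50/137 = 0.365
  PC2: 45/137 = 0.3285
  PC3: 42/137 = 0.3066

Step 3 — cumulative fraction after k components = (λ_1 + ... + λ_k) / Σ λ:
  k = 1: 50/137 = 0.365
  k = 2: (50 + 45)/137 = 95/137 = 0.6934
  k = 3: (50 + 45 + 42)/137 = 137/137 = 1

Summary (fraction, with percent):

explained: PC1 0.365 (36.5%), PC2 0.3285 (32.85%), PC3 0.3066 (30.66%);  cumulative: 0.365, 0.6934, 1


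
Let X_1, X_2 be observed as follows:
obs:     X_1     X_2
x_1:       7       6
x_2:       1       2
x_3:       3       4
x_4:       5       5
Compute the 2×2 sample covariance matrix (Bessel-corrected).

Step 1 — column means:
  mean(X_1) = (7 + 1 + 3 + 5) / 4 = 16/4 = 4
  mean(X_2) = (6 + 2 + 4 + 5) / 4 = 17/4 = 4.25

Step 2 — sample covariance S[i,j] = (1/(n-1)) · Σ_k (x_{k,i} - mean_i) · (x_{k,j} - mean_j), with n-1 = 3.
  S[X_1,X_1] = ((3)·(3) + (-3)·(-3) + (-1)·(-1) + (1)·(1)) / 3 = 20/3 = 6.6667
  S[X_1,X_2] = ((3)·(1.75) + (-3)·(-2.25) + (-1)·(-0.25) + (1)·(0.75)) / 3 = 13/3 = 4.3333
  S[X_2,X_2] = ((1.75)·(1.75) + (-2.25)·(-2.25) + (-0.25)·(-0.25) + (0.75)·(0.75)) / 3 = 8.75/3 = 2.9167

S is symmetric (S[j,i] = S[i,j]). Assembling:

S = [[6.6667, 4.3333],
 [4.3333, 2.9167]]


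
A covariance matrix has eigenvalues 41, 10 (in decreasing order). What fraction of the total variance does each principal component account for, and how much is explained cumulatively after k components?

Step 1 — total variance = trace(Sigma) = Σ λ_i = 41 + 10 = 51.

Step 2 — fraction explained by component i = λ_i / Σ λ:
  PC1: 41/51 = 0.8039
  PC2: 10/51 = 0.1961

Step 3 — cumulative fraction after k components = (λ_1 + ... + λ_k) / Σ λ:
  k = 1: 41/51 = 0.8039
  k = 2: (41 + 10)/51 = 51/51 = 1

Summary (fraction, with percent):

explained: PC1 0.8039 (80.39%), PC2 0.1961 (19.61%);  cumulative: 0.8039, 1


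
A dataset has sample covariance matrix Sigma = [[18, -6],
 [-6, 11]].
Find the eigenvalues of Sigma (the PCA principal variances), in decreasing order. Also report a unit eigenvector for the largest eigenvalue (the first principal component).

Step 1 — characteristic polynomial of 2×2 Sigma:
  det(Sigma - λI) = λ² - trace · λ + det = 0.
  trace = 18 + 11 = 29, det = 18·11 - (-6)² = 162.
Step 2 — discriminant:
  Δ = trace² - 4·det = 841 - 648 = 193.
Step 3 — eigenvalues:
  λ = (trace ± √Δ)/2 = (29 ± 13.8924)/2,
  λ_1 = 21.4462,  λ_2 = 7.5538.

Step 4 — unit eigenvector for λ_1: solve (Sigma - λ_1 I)v = 0. First row:
  (18 - 21.4462)·v_x + (-6)·v_y = 0, i.e. (-3.4462)·v_x + (-6)·v_y = 0,
  so v ∝ (b, λ_1 - a) = (-6, 3.4462); multiply by -1 so the first entry is positive: u = (6, -3.4462).
  ||u|| = √((6)² + (-3.4462)²) = √(47.8764) ≈ 6.9193,
  v_1 = u/||u|| ≈ (0.8671, -0.4981) (||v_1|| = 1).

λ_1 = 21.4462,  λ_2 = 7.5538;  v_1 ≈ (0.8671, -0.4981)


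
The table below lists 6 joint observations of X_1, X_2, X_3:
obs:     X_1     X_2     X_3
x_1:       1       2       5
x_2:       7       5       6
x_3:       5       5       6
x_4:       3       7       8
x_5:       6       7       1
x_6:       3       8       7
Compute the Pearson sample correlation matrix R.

Step 1 — column means:
  mean(X_1) = (1 + 7 + 5 + 3 + 6 + 3) / 6 = 25/6 = 4.1667
  mean(X_2) = (2 + 5 + 5 + 7 + 7 + 8) / 6 = 34/6 = 5.6667
  mean(X_3) = (5 + 6 + 6 + 8 + 1 + 7) / 6 = 33/6 = 5.5

Step 2 — sample variances and covariances s[i,j] = (1/(n-1)) · Σ_k (x_{k,i} - mean_i) · (x_{k,j} - mean_j), with n-1 = 5:
  s[X_1,X_1] = ((-3.1667)·(-3.1667) + (2.8333)·(2.8333) + (0.8333)·(0.8333) + (-1.1667)·(-1.1667) + (1.8333)·(1.8333) + (-1.1667)·(-1.1667)) / 5 = 24.8333/5 = 4.9667
  s[X_1,X_2] = ((-3.1667)·(-3.6667) + (2.8333)·(-0.6667) + (0.8333)·(-0.6667) + (-1.1667)·(1.3333) + (1.8333)·(1.3333) + (-1.1667)·(2.3333)) / 5 = 7.3333/5 = 1.4667
  s[X_1,X_3] = ((-3.1667)·(-0.5) + (2.8333)·(0.5) + (0.8333)·(0.5) + (-1.1667)·(2.5) + (1.8333)·(-4.5) + (-1.1667)·(1.5)) / 5 = -9.5/5 = -1.9
  s[X_2,X_2] = ((-3.6667)·(-3.6667) + (-0.6667)·(-0.6667) + (-0.6667)·(-0.6667) + (1.3333)·(1.3333) + (1.3333)·(1.3333) + (2.3333)·(2.3333)) / 5 = 23.3333/5 = 4.6667
  s[X_2,X_3] = ((-3.6667)·(-0.5) + (-0.6667)·(0.5) + (-0.6667)·(0.5) + (1.3333)·(2.5) + (1.3333)·(-4.5) + (2.3333)·(1.5)) / 5 = 2/5 = 0.4
  s[X_3,X_3] = ((-0.5)·(-0.5) + (0.5)·(0.5) + (0.5)·(0.5) + (2.5)·(2.5) + (-4.5)·(-4.5) + (1.5)·(1.5)) / 5 = 29.5/5 = 5.9
  Sample standard deviations s_i = √(s[i,i]):
  s(X_1) = √(4.9667) = 2.2286
  s(X_2) = √(4.6667) = 2.1602
  s(X_3) = √(5.9) = 2.429

Step 3 — r_{ij} = s_{ij} / (s_i · s_j):
  r[X_1,X_1] = 1 (diagonal).
  r[X_1,X_2] = 1.4667 / (2.2286 · 2.1602) = 1.4667 / 4.8143 = 0.3046
  r[X_1,X_3] = -1.9 / (2.2286 · 2.429) = -1.9 / 5.4133 = -0.351
  r[X_2,X_2] = 1 (diagonal).
  r[X_2,X_3] = 0.4 / (2.1602 · 2.429) = 0.4 / 5.2472 = 0.0762
  r[X_3,X_3] = 1 (diagonal).

R is symmetric with unit diagonal. Assembling:

R = [[1, 0.3046, -0.351],
 [0.3046, 1, 0.0762],
 [-0.351, 0.0762, 1]]


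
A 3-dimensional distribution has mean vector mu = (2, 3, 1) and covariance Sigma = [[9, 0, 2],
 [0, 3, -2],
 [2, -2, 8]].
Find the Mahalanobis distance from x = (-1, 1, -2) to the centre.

Step 1 — centre the observation: (x - mu) = (-3, -2, -3).

Step 2 — invert Sigma (cofactor / det for 3×3, or solve directly):
  Sigma^{-1} = [[0.119, -0.0238, -0.0357],
 [-0.0238, 0.4048, 0.1071],
 [-0.0357, 0.1071, 0.1607]].

Step 3 — form the quadratic (x - mu)^T · Sigma^{-1} · (x - mu):
  Sigma^{-1} · (x - mu) = (-0.2024, -1.0595, -0.5893).
  (x - mu)^T · [Sigma^{-1} · (x - mu)] = (-3)·(-0.2024) + (-2)·(-1.0595) + (-3)·(-0.5893) = 4.494.

Step 4 — take square root: d = √(4.494) ≈ 2.1199.

d(x, mu) = √(4.494) ≈ 2.1199


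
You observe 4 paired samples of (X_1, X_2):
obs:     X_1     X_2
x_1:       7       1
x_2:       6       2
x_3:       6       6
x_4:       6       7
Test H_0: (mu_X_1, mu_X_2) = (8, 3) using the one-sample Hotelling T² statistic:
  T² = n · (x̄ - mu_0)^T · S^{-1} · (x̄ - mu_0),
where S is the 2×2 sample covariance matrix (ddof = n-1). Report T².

Step 1 — sample mean vector:
  mean(X_1) = (7 + 6 + 6 + 6) / 4 = 25/4 = 6.25
  mean(X_2) = (1 + 2 + 6 + 7) / 4 = 16/4 = 4
  x̄ = (6.25, 4),  deviation x̄ - mu_0 = (6.25, 4) - (8, 3) = (-1.75, 1).

Step 2 — sample covariance matrix, S[i,j] = (1/(n-1)) · Σ_k (x_{k,i} - mean_i) · (x_{k,j} - mean_j), divisor n-1 = 3:
  S[X_1,X_1] = ((0.75)·(0.75) + (-0.25)·(-0.25) + (-0.25)·(-0.25) + (-0.25)·(-0.25)) / 3 = 0.75/3 = 0.25
  S[X_1,X_2] = ((0.75)·(-3) + (-0.25)·(-2) + (-0.25)·(2) + (-0.25)·(3)) / 3 = -3/3 = -1
  S[X_2,X_2] = ((-3)·(-3) + (-2)·(-2) + (2)·(2) + (3)·(3)) / 3 = 26/3 = 8.6667
  S = [[0.25, -1],
 [-1, 8.6667]].

Step 3 — invert S. det(S) = 0.25·8.6667 - (-1)² = 1.1667.
  S^{-1} = (1/det) · [[d, -b], [-b, a]] = [[7.4286, 0.8571],
 [0.8571, 0.2143]].

Step 4 — quadratic form (x̄ - mu_0)^T · S^{-1} · (x̄ - mu_0):
  S^{-1} · (x̄ - mu_0) = (-12.1429, -1.2857),
  (x̄ - mu_0)^T · [...] = (-1.75)·(-12.1429) + (1)·(-1.2857) = 19.9643.

Step 5 — scale by n: T² = 4 · 19.9643 = 79.8571.

T² ≈ 79.8571


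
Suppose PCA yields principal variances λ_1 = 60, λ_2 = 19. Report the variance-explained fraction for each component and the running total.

Step 1 — total variance = trace(Sigma) = Σ λ_i = 60 + 19 = 79.

Step 2 — fraction explained by component i = λ_i / Σ λ:
  PC1: 60/79 = 0.7595
  PC2: 19/79 = 0.2405

Step 3 — cumulative fraction after k components = (λ_1 + ... + λ_k) / Σ λ:
  k = 1: 60/79 = 0.7595
  k = 2: (60 + 19)/79 = 79/79 = 1

Summary (fraction, with percent):

explained: PC1 0.7595 (75.95%), PC2 0.2405 (24.05%);  cumulative: 0.7595, 1


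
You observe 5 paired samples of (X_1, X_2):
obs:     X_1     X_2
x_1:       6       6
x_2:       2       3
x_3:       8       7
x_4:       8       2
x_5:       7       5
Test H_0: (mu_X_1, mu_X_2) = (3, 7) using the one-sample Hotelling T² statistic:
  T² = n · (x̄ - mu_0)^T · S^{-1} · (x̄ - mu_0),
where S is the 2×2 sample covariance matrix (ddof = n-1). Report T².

Step 1 — sample mean vector:
  mean(X_1) = (6 + 2 + 8 + 8 + 7) / 5 = 31/5 = 6.2
  mean(X_2) = (6 + 3 + 7 + 2 + 5) / 5 = 23/5 = 4.6
  x̄ = (6.2, 4.6),  deviation x̄ - mu_0 = (6.2, 4.6) - (3, 7) = (3.2, -2.4).

Step 2 — sample covariance matrix, S[i,j] = (1/(n-1)) · Σ_k (x_{k,i} - mean_i) · (x_{k,j} - mean_j), divisor n-1 = 4:
  S[X_1,X_1] = ((-0.2)·(-0.2) + (-4.2)·(-4.2) + (1.8)·(1.8) + (1.8)·(1.8) + (0.8)·(0.8)) / 4 = 24.8/4 = 6.2
  S[X_1,X_2] = ((-0.2)·(1.4) + (-4.2)·(-1.6) + (1.8)·(2.4) + (1.8)·(-2.6) + (0.8)·(0.4)) / 4 = 6.4/4 = 1.6
  S[X_2,X_2] = ((1.4)·(1.4) + (-1.6)·(-1.6) + (2.4)·(2.4) + (-2.6)·(-2.6) + (0.4)·(0.4)) / 4 = 17.2/4 = 4.3
  S = [[6.2, 1.6],
 [1.6, 4.3]].

Step 3 — invert S. det(S) = 6.2·4.3 - (1.6)² = 24.1.
  S^{-1} = (1/det) · [[d, -b], [-b, a]] = [[0.1784, -0.0664],
 [-0.0664, 0.2573]].

Step 4 — quadratic form (x̄ - mu_0)^T · S^{-1} · (x̄ - mu_0):
  S^{-1} · (x̄ - mu_0) = (0.7303, -0.8299),
  (x̄ - mu_0)^T · [...] = (3.2)·(0.7303) + (-2.4)·(-0.8299) = 4.3286.

Step 5 — scale by n: T² = 5 · 4.3286 = 21.6432.

T² ≈ 21.6432


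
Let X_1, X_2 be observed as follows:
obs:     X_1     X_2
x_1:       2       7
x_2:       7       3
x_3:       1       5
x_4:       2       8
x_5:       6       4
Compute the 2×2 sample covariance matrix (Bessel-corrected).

Step 1 — column means:
  mean(X_1) = (2 + 7 + 1 + 2 + 6) / 5 = 18/5 = 3.6
  mean(X_2) = (7 + 3 + 5 + 8 + 4) / 5 = 27/5 = 5.4

Step 2 — sample covariance S[i,j] = (1/(n-1)) · Σ_k (x_{k,i} - mean_i) · (x_{k,j} - mean_j), with n-1 = 4.
  S[X_1,X_1] = ((-1.6)·(-1.6) + (3.4)·(3.4) + (-2.6)·(-2.6) + (-1.6)·(-1.6) + (2.4)·(2.4)) / 4 = 29.2/4 = 7.3
  S[X_1,X_2] = ((-1.6)·(1.6) + (3.4)·(-2.4) + (-2.6)·(-0.4) + (-1.6)·(2.6) + (2.4)·(-1.4)) / 4 = -17.2/4 = -4.3
  S[X_2,X_2] = ((1.6)·(1.6) + (-2.4)·(-2.4) + (-0.4)·(-0.4) + (2.6)·(2.6) + (-1.4)·(-1.4)) / 4 = 17.2/4 = 4.3

S is symmetric (S[j,i] = S[i,j]). Assembling:

S = [[7.3, -4.3],
 [-4.3, 4.3]]


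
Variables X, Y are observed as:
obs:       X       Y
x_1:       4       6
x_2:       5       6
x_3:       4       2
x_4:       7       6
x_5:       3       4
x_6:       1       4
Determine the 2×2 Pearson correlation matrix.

Step 1 — column means:
  mean(X) = (4 + 5 + 4 + 7 + 3 + 1) / 6 = 24/6 = 4
  mean(Y) = (6 + 6 + 2 + 6 + 4 + 4) / 6 = 28/6 = 4.6667

Step 2 — sample variances and covariances s[i,j] = (1/(n-1)) · Σ_k (x_{k,i} - mean_i) · (x_{k,j} - mean_j), with n-1 = 5:
  s[X,X] = ((0)·(0) + (1)·(1) + (0)·(0) + (3)·(3) + (-1)·(-1) + (-3)·(-3)) / 5 = 20/5 = 4
  s[X,Y] = ((0)·(1.3333) + (1)·(1.3333) + (0)·(-2.6667) + (3)·(1.3333) + (-1)·(-0.6667) + (-3)·(-0.6667)) / 5 = 8/5 = 1.6
  s[Y,Y] = ((1.3333)·(1.3333) + (1.3333)·(1.3333) + (-2.6667)·(-2.6667) + (1.3333)·(1.3333) + (-0.6667)·(-0.6667) + (-0.6667)·(-0.6667)) / 5 = 13.3333/5 = 2.6667
  Sample standard deviations s_i = √(s[i,i]):
  s(X) = √(4) = 2
  s(Y) = √(2.6667) = 1.633

Step 3 — r_{ij} = s_{ij} / (s_i · s_j):
  r[X,X] = 1 (diagonal).
  r[X,Y] = 1.6 / (2 · 1.633) = 1.6 / 3.266 = 0.4899
  r[Y,Y] = 1 (diagonal).

R is symmetric with unit diagonal. Assembling:

R = [[1, 0.4899],
 [0.4899, 1]]


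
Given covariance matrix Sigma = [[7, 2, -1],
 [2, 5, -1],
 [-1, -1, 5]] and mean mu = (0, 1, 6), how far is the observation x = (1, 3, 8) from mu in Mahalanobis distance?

Step 1 — centre the observation: (x - mu) = (1, 2, 2).

Step 2 — invert Sigma (cofactor / det for 3×3, or solve directly):
  Sigma^{-1} = [[0.1633, -0.0612, 0.0204],
 [-0.0612, 0.2313, 0.034],
 [0.0204, 0.034, 0.2109]].

Step 3 — form the quadratic (x - mu)^T · Sigma^{-1} · (x - mu):
  Sigma^{-1} · (x - mu) = (0.0816, 0.4694, 0.5102).
  (x - mu)^T · [Sigma^{-1} · (x - mu)] = (1)·(0.0816) + (2)·(0.4694) + (2)·(0.5102) = 2.0408.

Step 4 — take square root: d = √(2.0408) ≈ 1.4286.

d(x, mu) = √(2.0408) ≈ 1.4286


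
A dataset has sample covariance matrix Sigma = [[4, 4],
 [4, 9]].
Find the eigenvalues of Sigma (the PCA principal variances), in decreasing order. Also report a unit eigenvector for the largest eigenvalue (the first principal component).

Step 1 — characteristic polynomial of 2×2 Sigma:
  det(Sigma - λI) = λ² - trace · λ + det = 0.
  trace = 4 + 9 = 13, det = 4·9 - (4)² = 20.
Step 2 — discriminant:
  Δ = trace² - 4·det = 169 - 80 = 89.
Step 3 — eigenvalues:
  λ = (trace ± √Δ)/2 = (13 ± 9.434)/2,
  λ_1 = 11.217,  λ_2 = 1.783.

Step 4 — unit eigenvector for λ_1: solve (Sigma - λ_1 I)v = 0. First row:
  (4 - 11.217)·v_x + (4)·v_y = 0, i.e. (-7.217)·v_x + (4)·v_y = 0,
  so v ∝ (b, λ_1 - a) = (4, 7.217) = u.
  ||u|| = √((4)² + (7.217)²) = √(68.085) ≈ 8.2514,
  v_1 = u/||u|| ≈ (0.4848, 0.8746) (||v_1|| = 1).

λ_1 = 11.217,  λ_2 = 1.783;  v_1 ≈ (0.4848, 0.8746)


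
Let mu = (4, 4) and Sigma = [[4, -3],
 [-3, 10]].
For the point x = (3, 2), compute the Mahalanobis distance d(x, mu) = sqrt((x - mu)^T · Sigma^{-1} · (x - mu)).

Step 1 — centre the observation: (x - mu) = (-1, -2).

Step 2 — invert Sigma. det(Sigma) = 4·10 - (-3)² = 31.
  Sigma^{-1} = (1/det) · [[d, -b], [-b, a]] = [[0.3226, 0.0968],
 [0.0968, 0.129]].

Step 3 — form the quadratic (x - mu)^T · Sigma^{-1} · (x - mu):
  Sigma^{-1} · (x - mu) = (-0.5161, -0.3548).
  (x - mu)^T · [Sigma^{-1} · (x - mu)] = (-1)·(-0.5161) + (-2)·(-0.3548) = 1.2258.

Step 4 — take square root: d = √(1.2258) ≈ 1.1072.

d(x, mu) = √(1.2258) ≈ 1.1072


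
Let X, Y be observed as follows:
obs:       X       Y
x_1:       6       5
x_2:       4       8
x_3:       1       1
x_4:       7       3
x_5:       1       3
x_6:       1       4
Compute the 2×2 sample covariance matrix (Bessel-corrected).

Step 1 — column means:
  mean(X) = (6 + 4 + 1 + 7 + 1 + 1) / 6 = 20/6 = 3.3333
  mean(Y) = (5 + 8 + 1 + 3 + 3 + 4) / 6 = 24/6 = 4

Step 2 — sample covariance S[i,j] = (1/(n-1)) · Σ_k (x_{k,i} - mean_i) · (x_{k,j} - mean_j), with n-1 = 5.
  S[X,X] = ((2.6667)·(2.6667) + (0.6667)·(0.6667) + (-2.3333)·(-2.3333) + (3.6667)·(3.6667) + (-2.3333)·(-2.3333) + (-2.3333)·(-2.3333)) / 5 = 37.3333/5 = 7.4667
  S[X,Y] = ((2.6667)·(1) + (0.6667)·(4) + (-2.3333)·(-3) + (3.6667)·(-1) + (-2.3333)·(-1) + (-2.3333)·(0)) / 5 = 11/5 = 2.2
  S[Y,Y] = ((1)·(1) + (4)·(4) + (-3)·(-3) + (-1)·(-1) + (-1)·(-1) + (0)·(0)) / 5 = 28/5 = 5.6

S is symmetric (S[j,i] = S[i,j]). Assembling:

S = [[7.4667, 2.2],
 [2.2, 5.6]]


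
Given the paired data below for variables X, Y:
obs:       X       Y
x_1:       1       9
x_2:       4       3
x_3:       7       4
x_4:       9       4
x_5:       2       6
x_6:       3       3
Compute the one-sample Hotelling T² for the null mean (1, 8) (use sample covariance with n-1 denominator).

Step 1 — sample mean vector:
  mean(X) = (1 + 4 + 7 + 9 + 2 + 3) / 6 = 26/6 = 4.3333
  mean(Y) = (9 + 3 + 4 + 4 + 6 + 3) / 6 = 29/6 = 4.8333
  x̄ = (4.3333, 4.8333),  deviation x̄ - mu_0 = (4.3333, 4.8333) - (1, 8) = (3.3333, -3.1667).

Step 2 — sample covariance matrix, S[i,j] = (1/(n-1)) · Σ_k (x_{k,i} - mean_i) · (x_{k,j} - mean_j), divisor n-1 = 5:
  S[X,X] = ((-3.3333)·(-3.3333) + (-0.3333)·(-0.3333) + (2.6667)·(2.6667) + (4.6667)·(4.6667) + (-2.3333)·(-2.3333) + (-1.3333)·(-1.3333)) / 5 = 47.3333/5 = 9.4667
  S[X,Y] = ((-3.3333)·(4.1667) + (-0.3333)·(-1.8333) + (2.6667)·(-0.8333) + (4.6667)·(-0.8333) + (-2.3333)·(1.1667) + (-1.3333)·(-1.8333)) / 5 = -19.6667/5 = -3.9333
  S[Y,Y] = ((4.1667)·(4.1667) + (-1.8333)·(-1.8333) + (-0.8333)·(-0.8333) + (-0.8333)·(-0.8333) + (1.1667)·(1.1667) + (-1.8333)·(-1.8333)) / 5 = 26.8333/5 = 5.3667
  S = [[9.4667, -3.9333],
 [-3.9333, 5.3667]].

Step 3 — invert S. det(S) = 9.4667·5.3667 - (-3.9333)² = 35.3333.
  S^{-1} = (1/det) · [[d, -b], [-b, a]] = [[0.1519, 0.1113],
 [0.1113, 0.2679]].

Step 4 — quadratic form (x̄ - mu_0)^T · S^{-1} · (x̄ - mu_0):
  S^{-1} · (x̄ - mu_0) = (0.1538, -0.4774),
  (x̄ - mu_0)^T · [...] = (3.3333)·(0.1538) + (-3.1667)·(-0.4774) = 2.0242.

Step 5 — scale by n: T² = 6 · 2.0242 = 12.1453.

T² ≈ 12.1453


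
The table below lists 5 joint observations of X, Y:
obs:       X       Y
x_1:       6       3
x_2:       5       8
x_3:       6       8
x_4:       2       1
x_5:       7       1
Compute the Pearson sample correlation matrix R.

Step 1 — column means:
  mean(X) = (6 + 5 + 6 + 2 + 7) / 5 = 26/5 = 5.2
  mean(Y) = (3 + 8 + 8 + 1 + 1) / 5 = 21/5 = 4.2

Step 2 — sample variances and covariances s[i,j] = (1/(n-1)) · Σ_k (x_{k,i} - mean_i) · (x_{k,j} - mean_j), with n-1 = 4:
  s[X,X] = ((0.8)·(0.8) + (-0.2)·(-0.2) + (0.8)·(0.8) + (-3.2)·(-3.2) + (1.8)·(1.8)) / 4 = 14.8/4 = 3.7
  s[X,Y] = ((0.8)·(-1.2) + (-0.2)·(3.8) + (0.8)·(3.8) + (-3.2)·(-3.2) + (1.8)·(-3.2)) / 4 = 5.8/4 = 1.45
  s[Y,Y] = ((-1.2)·(-1.2) + (3.8)·(3.8) + (3.8)·(3.8) + (-3.2)·(-3.2) + (-3.2)·(-3.2)) / 4 = 50.8/4 = 12.7
  Sample standard deviations s_i = √(s[i,i]):
  s(X) = √(3.7) = 1.9235
  s(Y) = √(12.7) = 3.5637

Step 3 — r_{ij} = s_{ij} / (s_i · s_j):
  r[X,X] = 1 (diagonal).
  r[X,Y] = 1.45 / (1.9235 · 3.5637) = 1.45 / 6.8549 = 0.2115
  r[Y,Y] = 1 (diagonal).

R is symmetric with unit diagonal. Assembling:

R = [[1, 0.2115],
 [0.2115, 1]]


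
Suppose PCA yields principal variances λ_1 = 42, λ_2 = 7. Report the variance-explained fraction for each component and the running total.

Step 1 — total variance = trace(Sigma) = Σ λ_i = 42 + 7 = 49.

Step 2 — fraction explained by component i = λ_i / Σ λ:
  PC1: 42/49 = 0.8571
  PC2: 7/49 = 0.1429

Step 3 — cumulative fraction after k components = (λ_1 + ... + λ_k) / Σ λ:
  k = 1: 42/49 = 0.8571
  k = 2: (42 + 7)/49 = 49/49 = 1

Summary (fraction, with percent):

explained: PC1 0.8571 (85.71%), PC2 0.1429 (14.29%);  cumulative: 0.8571, 1


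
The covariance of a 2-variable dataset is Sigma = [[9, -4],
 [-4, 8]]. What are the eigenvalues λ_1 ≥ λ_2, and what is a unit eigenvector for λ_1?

Step 1 — characteristic polynomial of 2×2 Sigma:
  det(Sigma - λI) = λ² - trace · λ + det = 0.
  trace = 9 + 8 = 17, det = 9·8 - (-4)² = 56.
Step 2 — discriminant:
  Δ = trace² - 4·det = 289 - 224 = 65.
Step 3 — eigenvalues:
  λ = (trace ± √Δ)/2 = (17 ± 8.0623)/2,
  λ_1 = 12.5311,  λ_2 = 4.4689.

Step 4 — unit eigenvector for λ_1: solve (Sigma - λ_1 I)v = 0. First row:
  (9 - 12.5311)·v_x + (-4)·v_y = 0, i.e. (-3.5311)·v_x + (-4)·v_y = 0,
  so v ∝ (b, λ_1 - a) = (-4, 3.5311); multiply by -1 so the first entry is positive: u = (4, -3.5311).
  ||u|| = √((4)² + (-3.5311)²) = √(28.4689) ≈ 5.3356,
  v_1 = u/||u|| ≈ (0.7497, -0.6618) (||v_1|| = 1).

λ_1 = 12.5311,  λ_2 = 4.4689;  v_1 ≈ (0.7497, -0.6618)


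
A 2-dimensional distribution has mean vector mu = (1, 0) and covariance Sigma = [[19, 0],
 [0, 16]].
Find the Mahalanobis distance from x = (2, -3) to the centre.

Step 1 — centre the observation: (x - mu) = (1, -3).

Step 2 — invert Sigma. det(Sigma) = 19·16 - (0)² = 304.
  Sigma^{-1} = (1/det) · [[d, -b], [-b, a]] = [[0.0526, 0],
 [0, 0.0625]].

Step 3 — form the quadratic (x - mu)^T · Sigma^{-1} · (x - mu):
  Sigma^{-1} · (x - mu) = (0.0526, -0.1875).
  (x - mu)^T · [Sigma^{-1} · (x - mu)] = (1)·(0.0526) + (-3)·(-0.1875) = 0.6151.

Step 4 — take square root: d = √(0.6151) ≈ 0.7843.

d(x, mu) = √(0.6151) ≈ 0.7843


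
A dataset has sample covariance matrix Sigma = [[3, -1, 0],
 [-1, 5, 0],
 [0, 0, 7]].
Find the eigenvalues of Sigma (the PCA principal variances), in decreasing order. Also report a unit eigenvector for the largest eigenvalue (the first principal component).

Step 1 — characteristic polynomial p(λ) = det(λI - Sigma) = λ³ - tr·λ² + c_1·λ - det, where tr = trace, c_1 = sum of the principal 2×2 minors, det = det(Sigma):
  tr = 3 + 5 + 7 = 15,
  c_1 = (3·5 - (-1)²) + (3·7 - (0)²) + (5·7 - (0)²) = 14 + 21 + 35 = 70,
  det = 3·(5·7 - (0)²) - (-1)·((-1)·7 - (0)·(0)) + (0)·((-1)·(0) - 5·(0)) = 3·(35) - (-1)·(-7) + (0)·(0) = 98.
  So p(λ) = λ³ - 15λ² + 70λ - 98.
Step 2 — look for an integer root (rational root theorem: any rational root is an integer divisor of 98). Testing λ = 7:
  p(7) = 343 - 735 + 490 - 98 = 0  ✓
  Dividing out (λ - 7): p(λ) = (λ - 7)(λ² - 8λ + 14).
Step 3 — remaining eigenvalues from the quadratic λ² - 8λ + 14 = 0:
  Δ = 8² - 4·14 = 64 - 56 = 8,  λ = (8 ± √8)/2 = (8 ± 2.8284)/2 ≈ 5.4142 or 2.5858.
  Sorted: λ_1 = 7,  λ_2 = 5.4142,  λ_3 = 2.5858  (check: sum = 15 = tr ✓).

Step 4 — unit eigenvector for λ_1 = 7: v spans the null space of (Sigma - λ_1 I), whose rows are
  r_1 = (-4, -1, 0),  r_2 = (-1, -2, 0),  r_3 = (0, 0, 0).
  v is orthogonal to every row, so take v ∝ r_1 × r_2 = ((-1)·(0) - (0)·(-2), (0)·(-1) - (-4)·(0), (-4)·(-2) - (-1)·(-1)) = (0, 0, 7).
  Rescale (divide by 7): u = (0, 0, 1).
  ||u|| = √((0)² + (0)² + (1)²) = √(1) = 1,  v_1 = u/||u|| ≈ (0, 0, 1) (||v_1|| = 1).

λ_1 = 7,  λ_2 = 5.4142,  λ_3 = 2.5858;  v_1 ≈ (0, 0, 1)


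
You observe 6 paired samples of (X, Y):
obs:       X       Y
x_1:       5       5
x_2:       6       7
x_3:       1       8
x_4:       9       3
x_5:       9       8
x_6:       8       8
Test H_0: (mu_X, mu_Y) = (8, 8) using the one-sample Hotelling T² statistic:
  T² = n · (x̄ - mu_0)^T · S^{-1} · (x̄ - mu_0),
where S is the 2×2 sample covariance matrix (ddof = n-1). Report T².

Step 1 — sample mean vector:
  mean(X) = (5 + 6 + 1 + 9 + 9 + 8) / 6 = 38/6 = 6.3333
  mean(Y) = (5 + 7 + 8 + 3 + 8 + 8) / 6 = 39/6 = 6.5
  x̄ = (6.3333, 6.5),  deviation x̄ - mu_0 = (6.3333, 6.5) - (8, 8) = (-1.6667, -1.5).

Step 2 — sample covariance matrix, S[i,j] = (1/(n-1)) · Σ_k (x_{k,i} - mean_i) · (x_{k,j} - mean_j), divisor n-1 = 5:
  S[X,X] = ((-1.3333)·(-1.3333) + (-0.3333)·(-0.3333) + (-5.3333)·(-5.3333) + (2.6667)·(2.6667) + (2.6667)·(2.6667) + (1.6667)·(1.6667)) / 5 = 47.3333/5 = 9.4667
  S[X,Y] = ((-1.3333)·(-1.5) + (-0.3333)·(0.5) + (-5.3333)·(1.5) + (2.6667)·(-3.5) + (2.6667)·(1.5) + (1.6667)·(1.5)) / 5 = -9/5 = -1.8
  S[Y,Y] = ((-1.5)·(-1.5) + (0.5)·(0.5) + (1.5)·(1.5) + (-3.5)·(-3.5) + (1.5)·(1.5) + (1.5)·(1.5)) / 5 = 21.5/5 = 4.3
  S = [[9.4667, -1.8],
 [-1.8, 4.3]].

Step 3 — invert S. det(S) = 9.4667·4.3 - (-1.8)² = 37.4667.
  S^{-1} = (1/det) · [[d, -b], [-b, a]] = [[0.1148, 0.048],
 [0.048, 0.2527]].

Step 4 — quadratic form (x̄ - mu_0)^T · S^{-1} · (x̄ - mu_0):
  S^{-1} · (x̄ - mu_0) = (-0.2633, -0.4591),
  (x̄ - mu_0)^T · [...] = (-1.6667)·(-0.2633) + (-1.5)·(-0.4591) = 1.1275.

Step 5 — scale by n: T² = 6 · 1.1275 = 6.7651.

T² ≈ 6.7651


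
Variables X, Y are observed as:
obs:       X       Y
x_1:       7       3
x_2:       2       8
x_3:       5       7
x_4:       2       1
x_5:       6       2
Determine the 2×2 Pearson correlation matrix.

Step 1 — column means:
  mean(X) = (7 + 2 + 5 + 2 + 6) / 5 = 22/5 = 4.4
  mean(Y) = (3 + 8 + 7 + 1 + 2) / 5 = 21/5 = 4.2

Step 2 — sample variances and covariances s[i,j] = (1/(n-1)) · Σ_k (x_{k,i} - mean_i) · (x_{k,j} - mean_j), with n-1 = 4:
  s[X,X] = ((2.6)·(2.6) + (-2.4)·(-2.4) + (0.6)·(0.6) + (-2.4)·(-2.4) + (1.6)·(1.6)) / 4 = 21.2/4 = 5.3
  s[X,Y] = ((2.6)·(-1.2) + (-2.4)·(3.8) + (0.6)·(2.8) + (-2.4)·(-3.2) + (1.6)·(-2.2)) / 4 = -6.4/4 = -1.6
  s[Y,Y] = ((-1.2)·(-1.2) + (3.8)·(3.8) + (2.8)·(2.8) + (-3.2)·(-3.2) + (-2.2)·(-2.2)) / 4 = 38.8/4 = 9.7
  Sample standard deviations s_i = √(s[i,i]):
  s(X) = √(5.3) = 2.3022
  s(Y) = √(9.7) = 3.1145

Step 3 — r_{ij} = s_{ij} / (s_i · s_j):
  r[X,X] = 1 (diagonal).
  r[X,Y] = -1.6 / (2.3022 · 3.1145) = -1.6 / 7.1701 = -0.2231
  r[Y,Y] = 1 (diagonal).

R is symmetric with unit diagonal. Assembling:

R = [[1, -0.2231],
 [-0.2231, 1]]


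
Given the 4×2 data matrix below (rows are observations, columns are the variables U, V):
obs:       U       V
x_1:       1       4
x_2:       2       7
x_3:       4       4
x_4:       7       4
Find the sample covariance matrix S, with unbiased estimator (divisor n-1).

Step 1 — column means:
  mean(U) = (1 + 2 + 4 + 7) / 4 = 14/4 = 3.5
  mean(V) = (4 + 7 + 4 + 4) / 4 = 19/4 = 4.75

Step 2 — sample covariance S[i,j] = (1/(n-1)) · Σ_k (x_{k,i} - mean_i) · (x_{k,j} - mean_j), with n-1 = 3.
  S[U,U] = ((-2.5)·(-2.5) + (-1.5)·(-1.5) + (0.5)·(0.5) + (3.5)·(3.5)) / 3 = 21/3 = 7
  S[U,V] = ((-2.5)·(-0.75) + (-1.5)·(2.25) + (0.5)·(-0.75) + (3.5)·(-0.75)) / 3 = -4.5/3 = -1.5
  S[V,V] = ((-0.75)·(-0.75) + (2.25)·(2.25) + (-0.75)·(-0.75) + (-0.75)·(-0.75)) / 3 = 6.75/3 = 2.25

S is symmetric (S[j,i] = S[i,j]). Assembling:

S = [[7, -1.5],
 [-1.5, 2.25]]


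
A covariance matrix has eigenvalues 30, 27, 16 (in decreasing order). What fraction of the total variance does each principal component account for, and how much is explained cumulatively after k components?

Step 1 — total variance = trace(Sigma) = Σ λ_i = 30 + 27 + 16 = 73.

Step 2 — fraction explained by component i = λ_i / Σ λ:
  PC1: 30/73 = 0.411
  PC2: 27/73 = 0.3699
  PC3: 16/73 = 0.2192

Step 3 — cumulative fraction after k components = (λ_1 + ... + λ_k) / Σ λ:
  k = 1: 30/73 = 0.411
  k = 2: (30 + 27)/73 = 57/73 = 0.7808
  k = 3: (30 + 27 + 16)/73 = 73/73 = 1

Summary (fraction, with percent):

explained: PC1 0.411 (41.1%), PC2 0.3699 (36.99%), PC3 0.2192 (21.92%);  cumulative: 0.411, 0.7808, 1


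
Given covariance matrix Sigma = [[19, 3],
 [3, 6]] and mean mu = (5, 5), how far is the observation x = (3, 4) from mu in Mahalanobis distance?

Step 1 — centre the observation: (x - mu) = (-2, -1).

Step 2 — invert Sigma. det(Sigma) = 19·6 - (3)² = 105.
  Sigma^{-1} = (1/det) · [[d, -b], [-b, a]] = [[0.0571, -0.0286],
 [-0.0286, 0.181]].

Step 3 — form the quadratic (x - mu)^T · Sigma^{-1} · (x - mu):
  Sigma^{-1} · (x - mu) = (-0.0857, -0.1238).
  (x - mu)^T · [Sigma^{-1} · (x - mu)] = (-2)·(-0.0857) + (-1)·(-0.1238) = 0.2952.

Step 4 — take square root: d = √(0.2952) ≈ 0.5434.

d(x, mu) = √(0.2952) ≈ 0.5434


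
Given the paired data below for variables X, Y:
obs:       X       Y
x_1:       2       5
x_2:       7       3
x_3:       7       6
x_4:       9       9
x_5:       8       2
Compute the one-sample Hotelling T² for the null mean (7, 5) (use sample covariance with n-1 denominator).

Step 1 — sample mean vector:
  mean(X) = (2 + 7 + 7 + 9 + 8) / 5 = 33/5 = 6.6
  mean(Y) = (5 + 3 + 6 + 9 + 2) / 5 = 25/5 = 5
  x̄ = (6.6, 5),  deviation x̄ - mu_0 = (6.6, 5) - (7, 5) = (-0.4, 0).

Step 2 — sample covariance matrix, S[i,j] = (1/(n-1)) · Σ_k (x_{k,i} - mean_i) · (x_{k,j} - mean_j), divisor n-1 = 4:
  S[X,X] = ((-4.6)·(-4.6) + (0.4)·(0.4) + (0.4)·(0.4) + (2.4)·(2.4) + (1.4)·(1.4)) / 4 = 29.2/4 = 7.3
  S[X,Y] = ((-4.6)·(0) + (0.4)·(-2) + (0.4)·(1) + (2.4)·(4) + (1.4)·(-3)) / 4 = 5/4 = 1.25
  S[Y,Y] = ((0)·(0) + (-2)·(-2) + (1)·(1) + (4)·(4) + (-3)·(-3)) / 4 = 30/4 = 7.5
  S = [[7.3, 1.25],
 [1.25, 7.5]].

Step 3 — invert S. det(S) = 7.3·7.5 - (1.25)² = 53.1875.
  S^{-1} = (1/det) · [[d, -b], [-b, a]] = [[0.141, -0.0235],
 [-0.0235, 0.1373]].

Step 4 — quadratic form (x̄ - mu_0)^T · S^{-1} · (x̄ - mu_0):
  S^{-1} · (x̄ - mu_0) = (-0.0564, 0.0094),
  (x̄ - mu_0)^T · [...] = (-0.4)·(-0.0564) + (0)·(0.0094) = 0.0226.

Step 5 — scale by n: T² = 5 · 0.0226 = 0.1128.

T² ≈ 0.1128


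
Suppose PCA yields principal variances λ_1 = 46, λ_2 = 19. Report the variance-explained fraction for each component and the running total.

Step 1 — total variance = trace(Sigma) = Σ λ_i = 46 + 19 = 65.

Step 2 — fraction explained by component i = λ_i / Σ λ:
  PC1: 46/65 = 0.7077
  PC2: 19/65 = 0.2923

Step 3 — cumulative fraction after k components = (λ_1 + ... + λ_k) / Σ λ:
  k = 1: 46/65 = 0.7077
  k = 2: (46 + 19)/65 = 65/65 = 1

Summary (fraction, with percent):

explained: PC1 0.7077 (70.77%), PC2 0.2923 (29.23%);  cumulative: 0.7077, 1


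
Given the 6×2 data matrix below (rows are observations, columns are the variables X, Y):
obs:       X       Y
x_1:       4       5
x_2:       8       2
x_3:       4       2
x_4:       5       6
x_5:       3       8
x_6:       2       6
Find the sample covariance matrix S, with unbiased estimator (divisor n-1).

Step 1 — column means:
  mean(X) = (4 + 8 + 4 + 5 + 3 + 2) / 6 = 26/6 = 4.3333
  mean(Y) = (5 + 2 + 2 + 6 + 8 + 6) / 6 = 29/6 = 4.8333

Step 2 — sample covariance S[i,j] = (1/(n-1)) · Σ_k (x_{k,i} - mean_i) · (x_{k,j} - mean_j), with n-1 = 5.
  S[X,X] = ((-0.3333)·(-0.3333) + (3.6667)·(3.6667) + (-0.3333)·(-0.3333) + (0.6667)·(0.6667) + (-1.3333)·(-1.3333) + (-2.3333)·(-2.3333)) / 5 = 21.3333/5 = 4.2667
  S[X,Y] = ((-0.3333)·(0.1667) + (3.6667)·(-2.8333) + (-0.3333)·(-2.8333) + (0.6667)·(1.1667) + (-1.3333)·(3.1667) + (-2.3333)·(1.1667)) / 5 = -15.6667/5 = -3.1333
  S[Y,Y] = ((0.1667)·(0.1667) + (-2.8333)·(-2.8333) + (-2.8333)·(-2.8333) + (1.1667)·(1.1667) + (3.1667)·(3.1667) + (1.1667)·(1.1667)) / 5 = 28.8333/5 = 5.7667

S is symmetric (S[j,i] = S[i,j]). Assembling:

S = [[4.2667, -3.1333],
 [-3.1333, 5.7667]]


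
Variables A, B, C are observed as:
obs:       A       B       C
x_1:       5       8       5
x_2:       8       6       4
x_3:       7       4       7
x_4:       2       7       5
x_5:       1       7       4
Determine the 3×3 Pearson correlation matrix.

Step 1 — column means:
  mean(A) = (5 + 8 + 7 + 2 + 1) / 5 = 23/5 = 4.6
  mean(B) = (8 + 6 + 4 + 7 + 7) / 5 = 32/5 = 6.4
  mean(C) = (5 + 4 + 7 + 5 + 4) / 5 = 25/5 = 5

Step 2 — sample variances and covariances s[i,j] = (1/(n-1)) · Σ_k (x_{k,i} - mean_i) · (x_{k,j} - mean_j), with n-1 = 4:
  s[A,A] = ((0.4)·(0.4) + (3.4)·(3.4) + (2.4)·(2.4) + (-2.6)·(-2.6) + (-3.6)·(-3.6)) / 4 = 37.2/4 = 9.3
  s[A,B] = ((0.4)·(1.6) + (3.4)·(-0.4) + (2.4)·(-2.4) + (-2.6)·(0.6) + (-3.6)·(0.6)) / 4 = -10.2/4 = -2.55
  s[A,C] = ((0.4)·(0) + (3.4)·(-1) + (2.4)·(2) + (-2.6)·(0) + (-3.6)·(-1)) / 4 = 5/4 = 1.25
  s[B,B] = ((1.6)·(1.6) + (-0.4)·(-0.4) + (-2.4)·(-2.4) + (0.6)·(0.6) + (0.6)·(0.6)) / 4 = 9.2/4 = 2.3
  s[B,C] = ((1.6)·(0) + (-0.4)·(-1) + (-2.4)·(2) + (0.6)·(0) + (0.6)·(-1)) / 4 = -5/4 = -1.25
  s[C,C] = ((0)·(0) + (-1)·(-1) + (2)·(2) + (0)·(0) + (-1)·(-1)) / 4 = 6/4 = 1.5
  Sample standard deviations s_i = √(s[i,i]):
  s(A) = √(9.3) = 3.0496
  s(B) = √(2.3) = 1.5166
  s(C) = √(1.5) = 1.2247

Step 3 — r_{ij} = s_{ij} / (s_i · s_j):
  r[A,A] = 1 (diagonal).
  r[A,B] = -2.55 / (3.0496 · 1.5166) = -2.55 / 4.6249 = -0.5514
  r[A,C] = 1.25 / (3.0496 · 1.2247) = 1.25 / 3.735 = 0.3347
  r[B,B] = 1 (diagonal).
  r[B,C] = -1.25 / (1.5166 · 1.2247) = -1.25 / 1.8574 = -0.673
  r[C,C] = 1 (diagonal).

R is symmetric with unit diagonal. Assembling:

R = [[1, -0.5514, 0.3347],
 [-0.5514, 1, -0.673],
 [0.3347, -0.673, 1]]


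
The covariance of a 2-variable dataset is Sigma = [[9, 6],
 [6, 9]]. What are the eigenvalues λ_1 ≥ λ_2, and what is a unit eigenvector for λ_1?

Step 1 — characteristic polynomial of 2×2 Sigma:
  det(Sigma - λI) = λ² - trace · λ + det = 0.
  trace = 9 + 9 = 18, det = 9·9 - (6)² = 45.
Step 2 — discriminant:
  Δ = trace² - 4·det = 324 - 180 = 144.
Step 3 — eigenvalues:
  λ = (trace ± √Δ)/2 = (18 ± 12)/2,
  λ_1 = 15,  λ_2 = 3.

Step 4 — unit eigenvector for λ_1: solve (Sigma - λ_1 I)v = 0. First row:
  (9 - 15)·v_x + (6)·v_y = 0, i.e. (-6)·v_x + (6)·v_y = 0,
  so v ∝ (b, λ_1 - a) = (6, 6) = u.
  ||u|| = √((6)² + (6)²) = √(72) ≈ 8.4853,
  v_1 = u/||u|| ≈ (0.7071, 0.7071) (||v_1|| = 1).

λ_1 = 15,  λ_2 = 3;  v_1 ≈ (0.7071, 0.7071)


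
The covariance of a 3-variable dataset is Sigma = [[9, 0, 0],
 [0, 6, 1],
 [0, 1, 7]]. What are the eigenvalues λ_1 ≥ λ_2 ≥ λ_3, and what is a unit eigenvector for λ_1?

Step 1 — characteristic polynomial p(λ) = det(λI - Sigma) = λ³ - tr·λ² + c_1·λ - det, where tr = trace, c_1 = sum of the principal 2×2 minors, det = det(Sigma):
  tr = 9 + 6 + 7 = 22,
  c_1 = (9·6 - (0)²) + (9·7 - (0)²) + (6·7 - (1)²) = 54 + 63 + 41 = 158,
  det = 9·(6·7 - (1)²) - (0)·((0)·7 - (1)·(0)) + (0)·((0)·(1) - 6·(0)) = 9·(41) - (0)·(0) + (0)·(0) = 369.
  So p(λ) = λ³ - 22λ² + 158λ - 369.
Step 2 — look for an integer root (rational root theorem: any rational root is an integer divisor of 369). Testing λ = 9:
  p(9) = 729 - 1782 + 1422 - 369 = 0  ✓
  Dividing out (λ - 9): p(λ) = (λ - 9)(λ² - 13λ + 41).
Step 3 — remaining eigenvalues from the quadratic λ² - 13λ + 41 = 0:
  Δ = 13² - 4·41 = 169 - 164 = 5,  λ = (13 ± √5)/2 = (13 ± 2.2361)/2 ≈ 7.618 or 5.382.
  Sorted: λ_1 = 9,  λ_2 = 7.618,  λ_3 = 5.382  (check: sum = 22 = tr ✓).

Step 4 — unit eigenvector for λ_1 = 9: v spans the null space of (Sigma - λ_1 I), whose rows are
  r_1 = (0, 0, 0),  r_2 = (0, -3, 1),  r_3 = (0, 1, -2).
  v is orthogonal to every row, so take v ∝ r_2 × r_3 = ((-3)·(-2) - (1)·(1), (1)·(0) - (0)·(-2), (0)·(1) - (-3)·(0)) = (5, 0, 0).
  Rescale (divide by 5): u = (1, 0, 0).
  ||u|| = √((1)² + (0)² + (0)²) = √(1) = 1,  v_1 = u/||u|| ≈ (1, 0, 0) (||v_1|| = 1).

λ_1 = 9,  λ_2 = 7.618,  λ_3 = 5.382;  v_1 ≈ (1, 0, 0)


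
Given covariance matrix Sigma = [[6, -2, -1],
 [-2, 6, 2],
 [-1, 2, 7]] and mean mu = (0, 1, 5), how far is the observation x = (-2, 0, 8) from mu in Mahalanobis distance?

Step 1 — centre the observation: (x - mu) = (-2, -1, 3).

Step 2 — invert Sigma (cofactor / det for 3×3, or solve directly):
  Sigma^{-1} = [[0.1881, 0.0594, 0.0099],
 [0.0594, 0.203, -0.0495],
 [0.0099, -0.0495, 0.1584]].

Step 3 — form the quadratic (x - mu)^T · Sigma^{-1} · (x - mu):
  Sigma^{-1} · (x - mu) = (-0.4059, -0.4703, 0.505).
  (x - mu)^T · [Sigma^{-1} · (x - mu)] = (-2)·(-0.4059) + (-1)·(-0.4703) + (3)·(0.505) = 2.797.

Step 4 — take square root: d = √(2.797) ≈ 1.6724.

d(x, mu) = √(2.797) ≈ 1.6724


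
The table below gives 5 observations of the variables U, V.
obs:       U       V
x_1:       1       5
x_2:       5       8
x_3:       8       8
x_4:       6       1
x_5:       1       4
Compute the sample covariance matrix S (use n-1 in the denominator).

Step 1 — column means:
  mean(U) = (1 + 5 + 8 + 6 + 1) / 5 = 21/5 = 4.2
  mean(V) = (5 + 8 + 8 + 1 + 4) / 5 = 26/5 = 5.2

Step 2 — sample covariance S[i,j] = (1/(n-1)) · Σ_k (x_{k,i} - mean_i) · (x_{k,j} - mean_j), with n-1 = 4.
  S[U,U] = ((-3.2)·(-3.2) + (0.8)·(0.8) + (3.8)·(3.8) + (1.8)·(1.8) + (-3.2)·(-3.2)) / 4 = 38.8/4 = 9.7
  S[U,V] = ((-3.2)·(-0.2) + (0.8)·(2.8) + (3.8)·(2.8) + (1.8)·(-4.2) + (-3.2)·(-1.2)) / 4 = 9.8/4 = 2.45
  S[V,V] = ((-0.2)·(-0.2) + (2.8)·(2.8) + (2.8)·(2.8) + (-4.2)·(-4.2) + (-1.2)·(-1.2)) / 4 = 34.8/4 = 8.7

S is symmetric (S[j,i] = S[i,j]). Assembling:

S = [[9.7, 2.45],
 [2.45, 8.7]]
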